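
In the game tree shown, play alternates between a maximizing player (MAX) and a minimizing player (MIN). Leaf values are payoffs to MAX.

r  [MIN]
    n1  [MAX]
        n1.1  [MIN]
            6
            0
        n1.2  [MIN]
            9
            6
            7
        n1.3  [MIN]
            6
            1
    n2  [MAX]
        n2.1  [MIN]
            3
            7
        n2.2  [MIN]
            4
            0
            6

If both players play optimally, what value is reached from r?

n1.1 (MIN): min(6, 0) = 0
n1.2 (MIN): min(9, 6, 7) = 6
n1.3 (MIN): min(6, 1) = 1
n1 (MAX): max(0, 6, 1) = 6
n2.1 (MIN): min(3, 7) = 3
n2.2 (MIN): min(4, 0, 6) = 0
n2 (MAX): max(3, 0) = 3
r (MIN): min(6, 3) = 3

3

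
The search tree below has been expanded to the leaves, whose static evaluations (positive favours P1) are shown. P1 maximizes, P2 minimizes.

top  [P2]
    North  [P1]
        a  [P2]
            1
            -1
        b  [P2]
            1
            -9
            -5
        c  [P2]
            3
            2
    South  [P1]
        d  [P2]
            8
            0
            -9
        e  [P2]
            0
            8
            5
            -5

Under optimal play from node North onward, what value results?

a (P2): min(1, -1) = -1
b (P2): min(1, -9, -5) = -9
c (P2): min(3, 2) = 2
North (P1): max(-1, -9, 2) = 2

2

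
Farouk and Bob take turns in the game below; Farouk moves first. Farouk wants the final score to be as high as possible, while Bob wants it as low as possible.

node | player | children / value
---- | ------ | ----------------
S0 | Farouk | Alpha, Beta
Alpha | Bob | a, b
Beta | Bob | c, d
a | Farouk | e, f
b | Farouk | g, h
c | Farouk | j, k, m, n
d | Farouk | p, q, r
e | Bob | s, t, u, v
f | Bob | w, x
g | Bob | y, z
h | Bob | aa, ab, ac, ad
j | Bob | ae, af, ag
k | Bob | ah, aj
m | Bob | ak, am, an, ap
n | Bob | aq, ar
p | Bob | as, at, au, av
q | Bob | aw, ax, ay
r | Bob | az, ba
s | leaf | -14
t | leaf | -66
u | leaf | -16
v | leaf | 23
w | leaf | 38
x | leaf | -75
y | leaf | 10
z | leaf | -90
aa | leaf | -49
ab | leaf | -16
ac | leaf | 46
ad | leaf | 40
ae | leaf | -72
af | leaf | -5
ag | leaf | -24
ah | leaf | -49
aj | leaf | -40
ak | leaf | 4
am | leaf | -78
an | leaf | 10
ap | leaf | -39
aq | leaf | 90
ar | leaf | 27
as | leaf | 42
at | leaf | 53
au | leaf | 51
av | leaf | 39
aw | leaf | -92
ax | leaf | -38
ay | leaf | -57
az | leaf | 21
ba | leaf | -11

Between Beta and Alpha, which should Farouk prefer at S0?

Beta

j (Bob): min(-72, -5, -24) = -72
k (Bob): min(-49, -40) = -49
m (Bob): min(4, -78, 10, -39) = -78
n (Bob): min(90, 27) = 27
c (Farouk): max(-72, -49, -78, 27) = 27
p (Bob): min(42, 53, 51, 39) = 39
q (Bob): min(-92, -38, -57) = -92
r (Bob): min(21, -11) = -11
d (Farouk): max(39, -92, -11) = 39
Beta (Bob): min(27, 39) = 27
e (Bob): min(-14, -66, -16, 23) = -66
f (Bob): min(38, -75) = -75
a (Farouk): max(-66, -75) = -66
g (Bob): min(10, -90) = -90
h (Bob): min(-49, -16, 46, 40) = -49
b (Farouk): max(-90, -49) = -49
Alpha (Bob): min(-66, -49) = -66
Farouk prefers the higher value; Beta=27, Alpha=-66. Beta is better since 27 > -66.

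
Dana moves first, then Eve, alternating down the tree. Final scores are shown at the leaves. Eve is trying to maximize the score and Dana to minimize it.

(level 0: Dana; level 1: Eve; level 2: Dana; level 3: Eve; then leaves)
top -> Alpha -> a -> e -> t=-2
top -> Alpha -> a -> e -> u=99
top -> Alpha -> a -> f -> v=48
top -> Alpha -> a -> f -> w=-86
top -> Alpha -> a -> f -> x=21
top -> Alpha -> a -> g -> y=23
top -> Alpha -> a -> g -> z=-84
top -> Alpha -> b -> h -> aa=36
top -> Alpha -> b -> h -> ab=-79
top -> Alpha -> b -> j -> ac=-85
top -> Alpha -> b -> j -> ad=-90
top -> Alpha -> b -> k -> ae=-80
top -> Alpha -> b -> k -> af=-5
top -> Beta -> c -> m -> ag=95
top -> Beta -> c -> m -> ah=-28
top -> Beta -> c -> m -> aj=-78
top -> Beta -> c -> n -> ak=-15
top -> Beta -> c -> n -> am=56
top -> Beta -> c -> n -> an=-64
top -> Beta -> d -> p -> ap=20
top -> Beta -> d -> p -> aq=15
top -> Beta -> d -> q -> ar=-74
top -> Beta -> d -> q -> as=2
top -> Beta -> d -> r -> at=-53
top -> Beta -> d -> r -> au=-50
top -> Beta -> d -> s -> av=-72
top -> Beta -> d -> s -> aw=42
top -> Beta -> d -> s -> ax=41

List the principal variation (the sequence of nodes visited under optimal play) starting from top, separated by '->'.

e (Eve): max(-2, 99) = 99
f (Eve): max(48, -86, 21) = 48
g (Eve): max(23, -84) = 23
a (Dana): min(99, 48, 23) = 23
h (Eve): max(36, -79) = 36
j (Eve): max(-85, -90) = -85
k (Eve): max(-80, -5) = -5
b (Dana): min(36, -85, -5) = -85
Alpha (Eve): max(23, -85) = 23
m (Eve): max(95, -28, -78) = 95
n (Eve): max(-15, 56, -64) = 56
c (Dana): min(95, 56) = 56
p (Eve): max(20, 15) = 20
q (Eve): max(-74, 2) = 2
r (Eve): max(-53, -50) = -50
s (Eve): max(-72, 42, 41) = 42
d (Dana): min(20, 2, -50, 42) = -50
Beta (Eve): max(56, -50) = 56
top (Dana): min(23, 56) = 23
At top, Dana picks Alpha (lowest: 23).
At Alpha, Eve picks a (highest: 23).
At a, Dana picks g (lowest: 23).
At g, Eve picks y (highest: 23).
Terminal value 23.

top -> Alpha -> a -> g -> y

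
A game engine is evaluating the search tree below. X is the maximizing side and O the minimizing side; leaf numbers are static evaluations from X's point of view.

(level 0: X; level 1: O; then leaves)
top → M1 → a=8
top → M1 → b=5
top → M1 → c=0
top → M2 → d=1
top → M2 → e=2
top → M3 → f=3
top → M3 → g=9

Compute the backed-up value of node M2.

1

M2 (O): min(1, 2) = 1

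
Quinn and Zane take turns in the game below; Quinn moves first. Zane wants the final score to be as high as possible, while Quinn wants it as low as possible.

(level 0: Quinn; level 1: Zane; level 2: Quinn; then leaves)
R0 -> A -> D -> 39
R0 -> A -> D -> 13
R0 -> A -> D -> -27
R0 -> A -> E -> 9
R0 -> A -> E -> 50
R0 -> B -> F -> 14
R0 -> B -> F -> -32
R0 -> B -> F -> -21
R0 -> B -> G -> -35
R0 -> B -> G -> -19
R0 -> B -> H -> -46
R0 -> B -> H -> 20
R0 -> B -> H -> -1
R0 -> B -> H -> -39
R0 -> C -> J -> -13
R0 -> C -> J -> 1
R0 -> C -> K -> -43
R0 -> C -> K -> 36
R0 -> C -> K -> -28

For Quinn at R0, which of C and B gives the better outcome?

J (Quinn): min(-13, 1) = -13
K (Quinn): min(-43, 36, -28) = -43
C (Zane): max(-13, -43) = -13
F (Quinn): min(14, -32, -21) = -32
G (Quinn): min(-35, -19) = -35
H (Quinn): min(-46, 20, -1, -39) = -46
B (Zane): max(-32, -35, -46) = -32
Quinn prefers the lower value; C=-13, B=-32. B is better since -32 < -13.

B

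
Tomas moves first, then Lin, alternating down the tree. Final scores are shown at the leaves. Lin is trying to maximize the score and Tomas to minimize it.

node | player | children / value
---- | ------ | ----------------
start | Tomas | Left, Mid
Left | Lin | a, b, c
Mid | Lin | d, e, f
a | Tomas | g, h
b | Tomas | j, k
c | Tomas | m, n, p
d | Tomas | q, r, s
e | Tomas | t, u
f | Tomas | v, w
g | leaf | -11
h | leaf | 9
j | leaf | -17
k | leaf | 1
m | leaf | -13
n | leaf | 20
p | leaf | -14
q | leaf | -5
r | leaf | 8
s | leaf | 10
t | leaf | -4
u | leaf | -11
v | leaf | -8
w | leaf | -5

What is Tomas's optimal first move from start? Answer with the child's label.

a (Tomas): min(-11, 9) = -11
b (Tomas): min(-17, 1) = -17
c (Tomas): min(-13, 20, -14) = -14
Left (Lin): max(-11, -17, -14) = -11
d (Tomas): min(-5, 8, 10) = -5
e (Tomas): min(-4, -11) = -11
f (Tomas): min(-8, -5) = -8
Mid (Lin): max(-5, -11, -8) = -5
start (Tomas): min(-11, -5) = -11
Tomas at start wants the lowest of {Left=-11, Mid=-5}, so chooses Left.

Left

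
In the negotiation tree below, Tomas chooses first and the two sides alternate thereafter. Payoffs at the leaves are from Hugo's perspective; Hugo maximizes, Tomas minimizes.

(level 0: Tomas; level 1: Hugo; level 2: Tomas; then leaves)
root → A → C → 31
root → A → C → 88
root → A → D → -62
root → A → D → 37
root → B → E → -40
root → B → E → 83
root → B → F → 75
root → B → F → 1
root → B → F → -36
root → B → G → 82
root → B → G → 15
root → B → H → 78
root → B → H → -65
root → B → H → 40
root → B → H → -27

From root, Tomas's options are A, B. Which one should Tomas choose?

C (Tomas): min(31, 88) = 31
D (Tomas): min(-62, 37) = -62
A (Hugo): max(31, -62) = 31
E (Tomas): min(-40, 83) = -40
F (Tomas): min(75, 1, -36) = -36
G (Tomas): min(82, 15) = 15
H (Tomas): min(78, -65, 40, -27) = -65
B (Hugo): max(-40, -36, 15, -65) = 15
root (Tomas): min(31, 15) = 15
Tomas at root wants the lowest of {A=31, B=15}, so chooses B.

B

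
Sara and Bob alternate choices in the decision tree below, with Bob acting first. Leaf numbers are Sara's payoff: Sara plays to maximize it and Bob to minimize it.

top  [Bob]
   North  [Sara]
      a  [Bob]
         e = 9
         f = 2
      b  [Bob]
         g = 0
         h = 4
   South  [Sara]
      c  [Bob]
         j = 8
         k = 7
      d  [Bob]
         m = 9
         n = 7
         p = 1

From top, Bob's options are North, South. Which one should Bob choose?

North

a (Bob): min(9, 2) = 2
b (Bob): min(0, 4) = 0
North (Sara): max(2, 0) = 2
c (Bob): min(8, 7) = 7
d (Bob): min(9, 7, 1) = 1
South (Sara): max(7, 1) = 7
top (Bob): min(2, 7) = 2
Bob at top wants the lowest of {North=2, South=7}, so chooses North.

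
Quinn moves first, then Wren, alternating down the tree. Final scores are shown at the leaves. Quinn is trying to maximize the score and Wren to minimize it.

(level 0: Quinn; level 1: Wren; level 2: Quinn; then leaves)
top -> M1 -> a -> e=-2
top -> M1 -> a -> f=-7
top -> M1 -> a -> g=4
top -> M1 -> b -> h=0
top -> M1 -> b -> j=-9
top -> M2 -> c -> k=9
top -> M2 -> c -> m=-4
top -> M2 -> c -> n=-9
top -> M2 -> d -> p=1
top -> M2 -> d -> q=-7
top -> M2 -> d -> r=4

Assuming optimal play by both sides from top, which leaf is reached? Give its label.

a (Quinn): max(-2, -7, 4) = 4
b (Quinn): max(0, -9) = 0
M1 (Wren): min(4, 0) = 0
c (Quinn): max(9, -4, -9) = 9
d (Quinn): max(1, -7, 4) = 4
M2 (Wren): min(9, 4) = 4
top (Quinn): max(0, 4) = 4
At top, Quinn picks M2 (highest: 4).
At M2, Wren picks d (lowest: 4).
At d, Quinn picks r (highest: 4).
Terminal value 4.

r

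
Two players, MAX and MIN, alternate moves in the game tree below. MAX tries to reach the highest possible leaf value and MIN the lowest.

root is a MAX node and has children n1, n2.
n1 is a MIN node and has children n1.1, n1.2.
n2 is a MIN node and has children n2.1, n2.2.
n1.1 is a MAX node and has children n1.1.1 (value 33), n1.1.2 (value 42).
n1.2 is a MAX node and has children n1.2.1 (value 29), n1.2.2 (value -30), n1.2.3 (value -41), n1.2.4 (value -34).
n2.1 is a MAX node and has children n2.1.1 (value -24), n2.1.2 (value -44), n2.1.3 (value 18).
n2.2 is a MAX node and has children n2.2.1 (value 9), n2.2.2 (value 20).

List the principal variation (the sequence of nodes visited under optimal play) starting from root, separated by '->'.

root -> n1 -> n1.2 -> n1.2.1

n1.1 (MAX): max(33, 42) = 42
n1.2 (MAX): max(29, -30, -41, -34) = 29
n1 (MIN): min(42, 29) = 29
n2.1 (MAX): max(-24, -44, 18) = 18
n2.2 (MAX): max(9, 20) = 20
n2 (MIN): min(18, 20) = 18
root (MAX): max(29, 18) = 29
At root, MAX picks n1 (highest: 29).
At n1, MIN picks n1.2 (lowest: 29).
At n1.2, MAX picks n1.2.1 (highest: 29).
Terminal value 29.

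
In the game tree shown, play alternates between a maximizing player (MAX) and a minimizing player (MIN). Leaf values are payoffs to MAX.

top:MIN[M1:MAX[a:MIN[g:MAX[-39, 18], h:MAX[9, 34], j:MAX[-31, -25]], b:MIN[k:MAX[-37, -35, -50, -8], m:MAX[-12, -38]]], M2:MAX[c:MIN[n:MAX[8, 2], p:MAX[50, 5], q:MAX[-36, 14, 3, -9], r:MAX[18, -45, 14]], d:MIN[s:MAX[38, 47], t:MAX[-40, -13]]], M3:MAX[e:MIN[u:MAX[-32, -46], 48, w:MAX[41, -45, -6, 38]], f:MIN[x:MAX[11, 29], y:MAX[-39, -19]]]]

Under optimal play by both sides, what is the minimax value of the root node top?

g (MAX): max(-39, 18) = 18
h (MAX): max(9, 34) = 34
j (MAX): max(-31, -25) = -25
a (MIN): min(18, 34, -25) = -25
k (MAX): max(-37, -35, -50, -8) = -8
m (MAX): max(-12, -38) = -12
b (MIN): min(-8, -12) = -12
M1 (MAX): max(-25, -12) = -12
n (MAX): max(8, 2) = 8
p (MAX): max(50, 5) = 50
q (MAX): max(-36, 14, 3, -9) = 14
r (MAX): max(18, -45, 14) = 18
c (MIN): min(8, 50, 14, 18) = 8
s (MAX): max(38, 47) = 47
t (MAX): max(-40, -13) = -13
d (MIN): min(47, -13) = -13
M2 (MAX): max(8, -13) = 8
u (MAX): max(-32, -46) = -32
w (MAX): max(41, -45, -6, 38) = 41
e (MIN): min(-32, 48, 41) = -32
x (MAX): max(11, 29) = 29
y (MAX): max(-39, -19) = -19
f (MIN): min(29, -19) = -19
M3 (MAX): max(-32, -19) = -19
top (MIN): min(-12, 8, -19) = -19

-19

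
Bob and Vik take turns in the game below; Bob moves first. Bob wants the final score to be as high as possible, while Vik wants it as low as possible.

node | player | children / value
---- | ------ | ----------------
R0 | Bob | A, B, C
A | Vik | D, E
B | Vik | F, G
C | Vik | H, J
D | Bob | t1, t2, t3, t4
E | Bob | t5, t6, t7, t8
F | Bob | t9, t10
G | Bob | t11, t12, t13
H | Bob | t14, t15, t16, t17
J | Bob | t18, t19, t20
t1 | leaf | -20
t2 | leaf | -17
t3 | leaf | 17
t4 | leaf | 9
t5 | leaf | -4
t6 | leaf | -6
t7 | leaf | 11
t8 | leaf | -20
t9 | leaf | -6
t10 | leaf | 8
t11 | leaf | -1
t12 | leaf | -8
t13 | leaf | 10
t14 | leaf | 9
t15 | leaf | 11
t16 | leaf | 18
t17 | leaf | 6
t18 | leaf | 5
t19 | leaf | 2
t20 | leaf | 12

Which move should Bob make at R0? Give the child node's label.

D (Bob): max(-20, -17, 17, 9) = 17
E (Bob): max(-4, -6, 11, -20) = 11
A (Vik): min(17, 11) = 11
F (Bob): max(-6, 8) = 8
G (Bob): max(-1, -8, 10) = 10
B (Vik): min(8, 10) = 8
H (Bob): max(9, 11, 18, 6) = 18
J (Bob): max(5, 2, 12) = 12
C (Vik): min(18, 12) = 12
R0 (Bob): max(11, 8, 12) = 12
Bob at R0 wants the highest of {A=11, B=8, C=12}, so chooses C.

C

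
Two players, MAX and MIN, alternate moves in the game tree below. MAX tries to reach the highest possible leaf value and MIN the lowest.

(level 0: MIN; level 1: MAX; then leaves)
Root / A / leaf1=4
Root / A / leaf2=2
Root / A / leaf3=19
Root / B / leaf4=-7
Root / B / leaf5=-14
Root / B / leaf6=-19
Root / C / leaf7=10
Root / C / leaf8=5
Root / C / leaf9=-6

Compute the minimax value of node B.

-7

B (MAX): max(-7, -14, -19) = -7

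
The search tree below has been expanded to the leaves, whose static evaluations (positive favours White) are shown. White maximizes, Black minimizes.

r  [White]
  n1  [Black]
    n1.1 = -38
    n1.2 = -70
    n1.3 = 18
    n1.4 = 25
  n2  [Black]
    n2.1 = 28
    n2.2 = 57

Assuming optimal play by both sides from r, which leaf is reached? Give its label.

n1 (Black): min(-38, -70, 18, 25) = -70
n2 (Black): min(28, 57) = 28
r (White): max(-70, 28) = 28
At r, White picks n2 (highest: 28).
At n2, Black picks n2.1 (lowest: 28).
Terminal value 28.

n2.1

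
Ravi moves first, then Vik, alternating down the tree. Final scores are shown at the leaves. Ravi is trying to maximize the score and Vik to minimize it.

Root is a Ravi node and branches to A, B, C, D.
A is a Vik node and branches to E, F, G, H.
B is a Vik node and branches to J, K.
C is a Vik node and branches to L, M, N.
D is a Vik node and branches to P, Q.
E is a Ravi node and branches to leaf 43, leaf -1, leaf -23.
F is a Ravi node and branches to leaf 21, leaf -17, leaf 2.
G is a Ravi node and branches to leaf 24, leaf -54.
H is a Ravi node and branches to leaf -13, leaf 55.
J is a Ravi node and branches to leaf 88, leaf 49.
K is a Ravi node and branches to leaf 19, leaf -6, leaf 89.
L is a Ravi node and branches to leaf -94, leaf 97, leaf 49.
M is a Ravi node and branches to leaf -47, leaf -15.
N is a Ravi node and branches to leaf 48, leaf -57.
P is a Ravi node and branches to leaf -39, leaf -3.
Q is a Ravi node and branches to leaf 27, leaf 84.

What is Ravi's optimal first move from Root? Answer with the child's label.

E (Ravi): max(43, -1, -23) = 43
F (Ravi): max(21, -17, 2) = 21
G (Ravi): max(24, -54) = 24
H (Ravi): max(-13, 55) = 55
A (Vik): min(43, 21, 24, 55) = 21
J (Ravi): max(88, 49) = 88
K (Ravi): max(19, -6, 89) = 89
B (Vik): min(88, 89) = 88
L (Ravi): max(-94, 97, 49) = 97
M (Ravi): max(-47, -15) = -15
N (Ravi): max(48, -57) = 48
C (Vik): min(97, -15, 48) = -15
P (Ravi): max(-39, -3) = -3
Q (Ravi): max(27, 84) = 84
D (Vik): min(-3, 84) = -3
Root (Ravi): max(21, 88, -15, -3) = 88
Ravi at Root wants the highest of {A=21, B=88, C=-15, D=-3}, so chooses B.

B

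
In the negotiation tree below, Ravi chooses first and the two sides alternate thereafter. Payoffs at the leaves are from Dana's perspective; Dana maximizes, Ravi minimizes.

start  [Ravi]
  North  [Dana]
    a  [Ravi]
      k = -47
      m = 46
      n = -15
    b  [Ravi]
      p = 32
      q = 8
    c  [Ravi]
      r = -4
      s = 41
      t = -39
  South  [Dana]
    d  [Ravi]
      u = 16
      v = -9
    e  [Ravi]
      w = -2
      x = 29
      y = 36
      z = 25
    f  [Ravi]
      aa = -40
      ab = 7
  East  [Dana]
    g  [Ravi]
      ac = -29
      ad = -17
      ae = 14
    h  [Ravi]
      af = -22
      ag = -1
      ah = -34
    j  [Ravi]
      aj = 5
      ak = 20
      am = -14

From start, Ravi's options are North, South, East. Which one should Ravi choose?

a (Ravi): min(-47, 46, -15) = -47
b (Ravi): min(32, 8) = 8
c (Ravi): min(-4, 41, -39) = -39
North (Dana): max(-47, 8, -39) = 8
d (Ravi): min(16, -9) = -9
e (Ravi): min(-2, 29, 36, 25) = -2
f (Ravi): min(-40, 7) = -40
South (Dana): max(-9, -2, -40) = -2
g (Ravi): min(-29, -17, 14) = -29
h (Ravi): min(-22, -1, -34) = -34
j (Ravi): min(5, 20, -14) = -14
East (Dana): max(-29, -34, -14) = -14
start (Ravi): min(8, -2, -14) = -14
Ravi at start wants the lowest of {North=8, South=-2, East=-14}, so chooses East.

East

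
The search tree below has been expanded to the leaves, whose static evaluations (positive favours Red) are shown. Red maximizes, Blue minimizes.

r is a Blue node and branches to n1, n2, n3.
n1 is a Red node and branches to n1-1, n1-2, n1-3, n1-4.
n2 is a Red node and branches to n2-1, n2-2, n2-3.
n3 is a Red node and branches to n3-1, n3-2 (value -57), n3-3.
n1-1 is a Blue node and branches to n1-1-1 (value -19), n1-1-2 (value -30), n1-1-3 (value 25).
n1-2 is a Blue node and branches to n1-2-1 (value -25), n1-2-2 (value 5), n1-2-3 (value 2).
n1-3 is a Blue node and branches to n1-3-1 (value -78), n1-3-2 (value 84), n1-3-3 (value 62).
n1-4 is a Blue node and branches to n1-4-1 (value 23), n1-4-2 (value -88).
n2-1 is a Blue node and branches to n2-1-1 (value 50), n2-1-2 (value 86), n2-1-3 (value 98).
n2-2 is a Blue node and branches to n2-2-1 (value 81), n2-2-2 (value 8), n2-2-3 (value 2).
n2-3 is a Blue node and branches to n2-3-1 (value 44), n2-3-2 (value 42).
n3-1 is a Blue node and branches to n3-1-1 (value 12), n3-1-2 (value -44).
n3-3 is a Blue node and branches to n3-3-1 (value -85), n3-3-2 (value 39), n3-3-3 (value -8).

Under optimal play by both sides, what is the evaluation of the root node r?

n1-1 (Blue): min(-19, -30, 25) = -30
n1-2 (Blue): min(-25, 5, 2) = -25
n1-3 (Blue): min(-78, 84, 62) = -78
n1-4 (Blue): min(23, -88) = -88
n1 (Red): max(-30, -25, -78, -88) = -25
n2-1 (Blue): min(50, 86, 98) = 50
n2-2 (Blue): min(81, 8, 2) = 2
n2-3 (Blue): min(44, 42) = 42
n2 (Red): max(50, 2, 42) = 50
n3-1 (Blue): min(12, -44) = -44
n3-3 (Blue): min(-85, 39, -8) = -85
n3 (Red): max(-44, -57, -85) = -44
r (Blue): min(-25, 50, -44) = -44

-44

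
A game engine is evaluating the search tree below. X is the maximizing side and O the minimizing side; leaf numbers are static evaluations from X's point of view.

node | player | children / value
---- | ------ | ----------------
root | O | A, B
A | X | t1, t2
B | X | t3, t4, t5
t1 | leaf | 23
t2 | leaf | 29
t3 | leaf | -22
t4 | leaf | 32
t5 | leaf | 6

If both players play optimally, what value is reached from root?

29

A (X): max(23, 29) = 29
B (X): max(-22, 32, 6) = 32
root (O): min(29, 32) = 29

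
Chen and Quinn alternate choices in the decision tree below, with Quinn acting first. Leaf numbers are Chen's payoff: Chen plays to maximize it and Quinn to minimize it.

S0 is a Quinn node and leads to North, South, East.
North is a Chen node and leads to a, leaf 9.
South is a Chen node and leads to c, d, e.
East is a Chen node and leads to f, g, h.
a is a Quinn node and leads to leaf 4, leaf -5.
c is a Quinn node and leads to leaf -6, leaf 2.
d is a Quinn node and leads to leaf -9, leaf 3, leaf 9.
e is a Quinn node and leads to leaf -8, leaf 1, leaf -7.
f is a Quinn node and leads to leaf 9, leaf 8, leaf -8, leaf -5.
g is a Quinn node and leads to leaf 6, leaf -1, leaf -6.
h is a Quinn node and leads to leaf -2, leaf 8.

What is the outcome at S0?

-6

a (Quinn): min(4, -5) = -5
North (Chen): max(-5, 9) = 9
c (Quinn): min(-6, 2) = -6
d (Quinn): min(-9, 3, 9) = -9
e (Quinn): min(-8, 1, -7) = -8
South (Chen): max(-6, -9, -8) = -6
f (Quinn): min(9, 8, -8, -5) = -8
g (Quinn): min(6, -1, -6) = -6
h (Quinn): min(-2, 8) = -2
East (Chen): max(-8, -6, -2) = -2
S0 (Quinn): min(9, -6, -2) = -6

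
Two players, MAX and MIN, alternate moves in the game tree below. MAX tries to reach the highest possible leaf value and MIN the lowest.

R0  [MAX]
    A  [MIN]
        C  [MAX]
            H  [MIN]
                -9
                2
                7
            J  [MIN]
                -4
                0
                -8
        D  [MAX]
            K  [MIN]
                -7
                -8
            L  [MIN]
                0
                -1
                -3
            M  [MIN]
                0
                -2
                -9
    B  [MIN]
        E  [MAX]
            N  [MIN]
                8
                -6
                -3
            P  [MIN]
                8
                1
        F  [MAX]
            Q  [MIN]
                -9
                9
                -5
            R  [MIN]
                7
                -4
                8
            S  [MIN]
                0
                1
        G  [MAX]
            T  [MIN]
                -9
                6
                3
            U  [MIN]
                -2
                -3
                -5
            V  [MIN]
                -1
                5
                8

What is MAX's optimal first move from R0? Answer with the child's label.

B

H (MIN): min(-9, 2, 7) = -9
J (MIN): min(-4, 0, -8) = -8
C (MAX): max(-9, -8) = -8
K (MIN): min(-7, -8) = -8
L (MIN): min(0, -1, -3) = -3
M (MIN): min(0, -2, -9) = -9
D (MAX): max(-8, -3, -9) = -3
A (MIN): min(-8, -3) = -8
N (MIN): min(8, -6, -3) = -6
P (MIN): min(8, 1) = 1
E (MAX): max(-6, 1) = 1
Q (MIN): min(-9, 9, -5) = -9
R (MIN): min(7, -4, 8) = -4
S (MIN): min(0, 1) = 0
F (MAX): max(-9, -4, 0) = 0
T (MIN): min(-9, 6, 3) = -9
U (MIN): min(-2, -3, -5) = -5
V (MIN): min(-1, 5, 8) = -1
G (MAX): max(-9, -5, -1) = -1
B (MIN): min(1, 0, -1) = -1
R0 (MAX): max(-8, -1) = -1
MAX at R0 wants the highest of {A=-8, B=-1}, so chooses B.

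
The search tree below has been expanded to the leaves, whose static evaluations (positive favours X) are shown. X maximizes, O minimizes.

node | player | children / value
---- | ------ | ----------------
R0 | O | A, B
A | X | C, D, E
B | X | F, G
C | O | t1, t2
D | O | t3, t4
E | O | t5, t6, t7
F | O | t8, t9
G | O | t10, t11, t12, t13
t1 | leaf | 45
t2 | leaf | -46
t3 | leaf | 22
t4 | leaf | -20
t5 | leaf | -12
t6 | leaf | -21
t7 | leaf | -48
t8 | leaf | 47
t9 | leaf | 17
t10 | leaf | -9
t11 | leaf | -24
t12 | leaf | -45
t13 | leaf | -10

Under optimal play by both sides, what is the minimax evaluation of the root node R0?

C (O): min(45, -46) = -46
D (O): min(22, -20) = -20
E (O): min(-12, -21, -48) = -48
A (X): max(-46, -20, -48) = -20
F (O): min(47, 17) = 17
G (O): min(-9, -24, -45, -10) = -45
B (X): max(17, -45) = 17
R0 (O): min(-20, 17) = -20

-20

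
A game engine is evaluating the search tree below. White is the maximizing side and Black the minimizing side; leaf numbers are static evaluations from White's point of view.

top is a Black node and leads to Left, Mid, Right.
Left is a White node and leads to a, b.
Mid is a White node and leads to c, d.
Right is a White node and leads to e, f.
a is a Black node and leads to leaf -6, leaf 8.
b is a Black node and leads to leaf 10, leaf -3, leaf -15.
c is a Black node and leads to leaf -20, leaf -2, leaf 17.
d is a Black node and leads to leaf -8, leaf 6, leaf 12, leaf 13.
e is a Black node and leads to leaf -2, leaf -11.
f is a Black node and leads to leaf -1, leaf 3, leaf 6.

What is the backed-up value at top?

a (Black): min(-6, 8) = -6
b (Black): min(10, -3, -15) = -15
Left (White): max(-6, -15) = -6
c (Black): min(-20, -2, 17) = -20
d (Black): min(-8, 6, 12, 13) = -8
Mid (White): max(-20, -8) = -8
e (Black): min(-2, -11) = -11
f (Black): min(-1, 3, 6) = -1
Right (White): max(-11, -1) = -1
top (Black): min(-6, -8, -1) = -8

-8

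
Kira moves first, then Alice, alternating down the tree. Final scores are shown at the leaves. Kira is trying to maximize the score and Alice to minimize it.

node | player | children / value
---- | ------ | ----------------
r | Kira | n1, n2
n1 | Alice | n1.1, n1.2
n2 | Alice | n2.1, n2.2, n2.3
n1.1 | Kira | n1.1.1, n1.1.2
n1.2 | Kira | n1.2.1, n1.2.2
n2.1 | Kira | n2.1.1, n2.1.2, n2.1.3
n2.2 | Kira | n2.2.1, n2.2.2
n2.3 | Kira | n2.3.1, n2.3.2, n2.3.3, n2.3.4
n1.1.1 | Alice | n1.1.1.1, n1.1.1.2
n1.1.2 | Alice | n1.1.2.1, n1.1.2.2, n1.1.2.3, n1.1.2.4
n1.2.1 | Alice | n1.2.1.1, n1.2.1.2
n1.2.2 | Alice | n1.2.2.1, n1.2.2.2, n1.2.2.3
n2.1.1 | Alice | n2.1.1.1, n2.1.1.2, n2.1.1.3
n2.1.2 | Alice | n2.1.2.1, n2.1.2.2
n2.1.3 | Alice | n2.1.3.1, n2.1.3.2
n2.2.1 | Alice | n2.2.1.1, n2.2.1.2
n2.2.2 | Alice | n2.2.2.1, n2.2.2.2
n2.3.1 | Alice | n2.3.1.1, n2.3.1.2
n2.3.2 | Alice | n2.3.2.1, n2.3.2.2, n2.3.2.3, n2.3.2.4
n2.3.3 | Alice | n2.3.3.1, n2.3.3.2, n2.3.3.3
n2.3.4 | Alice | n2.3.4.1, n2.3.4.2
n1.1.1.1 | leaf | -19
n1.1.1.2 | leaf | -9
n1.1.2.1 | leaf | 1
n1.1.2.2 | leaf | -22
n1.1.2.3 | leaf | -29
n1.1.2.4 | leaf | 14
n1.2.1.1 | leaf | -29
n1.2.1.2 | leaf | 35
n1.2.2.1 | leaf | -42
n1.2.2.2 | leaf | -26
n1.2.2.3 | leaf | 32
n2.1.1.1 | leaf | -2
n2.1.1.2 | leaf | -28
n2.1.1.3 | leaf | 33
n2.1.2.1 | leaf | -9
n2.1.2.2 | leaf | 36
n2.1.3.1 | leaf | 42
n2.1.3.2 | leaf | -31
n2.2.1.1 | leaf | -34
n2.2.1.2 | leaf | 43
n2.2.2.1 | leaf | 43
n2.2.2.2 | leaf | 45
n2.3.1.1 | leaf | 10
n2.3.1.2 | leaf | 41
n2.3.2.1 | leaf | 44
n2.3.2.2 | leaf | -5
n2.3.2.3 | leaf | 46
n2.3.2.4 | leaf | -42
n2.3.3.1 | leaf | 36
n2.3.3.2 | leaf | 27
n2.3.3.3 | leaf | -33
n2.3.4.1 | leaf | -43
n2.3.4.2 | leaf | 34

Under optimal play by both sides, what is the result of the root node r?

n1.1.1 (Alice): min(-19, -9) = -19
n1.1.2 (Alice): min(1, -22, -29, 14) = -29
n1.1 (Kira): max(-19, -29) = -19
n1.2.1 (Alice): min(-29, 35) = -29
n1.2.2 (Alice): min(-42, -26, 32) = -42
n1.2 (Kira): max(-29, -42) = -29
n1 (Alice): min(-19, -29) = -29
n2.1.1 (Alice): min(-2, -28, 33) = -28
n2.1.2 (Alice): min(-9, 36) = -9
n2.1.3 (Alice): min(42, -31) = -31
n2.1 (Kira): max(-28, -9, -31) = -9
n2.2.1 (Alice): min(-34, 43) = -34
n2.2.2 (Alice): min(43, 45) = 43
n2.2 (Kira): max(-34, 43) = 43
n2.3.1 (Alice): min(10, 41) = 10
n2.3.2 (Alice): min(44, -5, 46, -42) = -42
n2.3.3 (Alice): min(36, 27, -33) = -33
n2.3.4 (Alice): min(-43, 34) = -43
n2.3 (Kira): max(10, -42, -33, -43) = 10
n2 (Alice): min(-9, 43, 10) = -9
r (Kira): max(-29, -9) = -9

-9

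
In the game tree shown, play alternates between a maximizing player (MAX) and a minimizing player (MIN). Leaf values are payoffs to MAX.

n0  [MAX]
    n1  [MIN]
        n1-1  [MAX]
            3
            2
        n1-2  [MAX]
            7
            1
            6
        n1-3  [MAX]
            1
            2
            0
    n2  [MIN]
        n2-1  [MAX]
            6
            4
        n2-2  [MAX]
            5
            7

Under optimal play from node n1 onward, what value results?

n1-1 (MAX): max(3, 2) = 3
n1-2 (MAX): max(7, 1, 6) = 7
n1-3 (MAX): max(1, 2, 0) = 2
n1 (MIN): min(3, 7, 2) = 2

2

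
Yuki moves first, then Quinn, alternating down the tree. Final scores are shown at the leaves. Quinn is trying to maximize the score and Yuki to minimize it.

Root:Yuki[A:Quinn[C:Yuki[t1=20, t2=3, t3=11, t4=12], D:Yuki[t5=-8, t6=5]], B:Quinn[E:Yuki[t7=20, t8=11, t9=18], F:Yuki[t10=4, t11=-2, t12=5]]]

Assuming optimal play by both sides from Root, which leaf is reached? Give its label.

t2

C (Yuki): min(20, 3, 11, 12) = 3
D (Yuki): min(-8, 5) = -8
A (Quinn): max(3, -8) = 3
E (Yuki): min(20, 11, 18) = 11
F (Yuki): min(4, -2, 5) = -2
B (Quinn): max(11, -2) = 11
Root (Yuki): min(3, 11) = 3
At Root, Yuki picks A (lowest: 3).
At A, Quinn picks C (highest: 3).
At C, Yuki picks t2 (lowest: 3).
Terminal value 3.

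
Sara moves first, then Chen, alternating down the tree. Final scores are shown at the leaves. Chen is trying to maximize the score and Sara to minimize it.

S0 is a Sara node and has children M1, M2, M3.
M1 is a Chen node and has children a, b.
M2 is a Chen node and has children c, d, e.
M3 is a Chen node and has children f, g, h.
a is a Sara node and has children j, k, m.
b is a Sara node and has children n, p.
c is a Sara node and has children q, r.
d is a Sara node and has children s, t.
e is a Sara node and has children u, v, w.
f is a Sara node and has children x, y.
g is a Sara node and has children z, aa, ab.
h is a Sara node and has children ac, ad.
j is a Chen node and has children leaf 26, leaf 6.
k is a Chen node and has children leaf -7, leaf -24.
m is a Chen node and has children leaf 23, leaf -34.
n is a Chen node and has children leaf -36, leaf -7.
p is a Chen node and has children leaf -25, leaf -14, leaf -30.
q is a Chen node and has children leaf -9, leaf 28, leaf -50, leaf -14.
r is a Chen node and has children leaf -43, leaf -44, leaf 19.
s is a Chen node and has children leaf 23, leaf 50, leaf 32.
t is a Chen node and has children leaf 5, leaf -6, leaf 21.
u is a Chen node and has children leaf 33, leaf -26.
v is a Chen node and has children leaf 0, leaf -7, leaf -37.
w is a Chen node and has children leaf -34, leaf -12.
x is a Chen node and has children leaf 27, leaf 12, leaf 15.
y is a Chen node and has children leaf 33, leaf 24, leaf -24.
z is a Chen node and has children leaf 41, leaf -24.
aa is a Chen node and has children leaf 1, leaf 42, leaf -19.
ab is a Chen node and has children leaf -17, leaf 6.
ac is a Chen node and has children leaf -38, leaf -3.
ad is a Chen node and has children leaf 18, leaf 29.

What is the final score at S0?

-7

j (Chen): max(26, 6) = 26
k (Chen): max(-7, -24) = -7
m (Chen): max(23, -34) = 23
a (Sara): min(26, -7, 23) = -7
n (Chen): max(-36, -7) = -7
p (Chen): max(-25, -14, -30) = -14
b (Sara): min(-7, -14) = -14
M1 (Chen): max(-7, -14) = -7
q (Chen): max(-9, 28, -50, -14) = 28
r (Chen): max(-43, -44, 19) = 19
c (Sara): min(28, 19) = 19
s (Chen): max(23, 50, 32) = 50
t (Chen): max(5, -6, 21) = 21
d (Sara): min(50, 21) = 21
u (Chen): max(33, -26) = 33
v (Chen): max(0, -7, -37) = 0
w (Chen): max(-34, -12) = -12
e (Sara): min(33, 0, -12) = -12
M2 (Chen): max(19, 21, -12) = 21
x (Chen): max(27, 12, 15) = 27
y (Chen): max(33, 24, -24) = 33
f (Sara): min(27, 33) = 27
z (Chen): max(41, -24) = 41
aa (Chen): max(1, 42, -19) = 42
ab (Chen): max(-17, 6) = 6
g (Sara): min(41, 42, 6) = 6
ac (Chen): max(-38, -3) = -3
ad (Chen): max(18, 29) = 29
h (Sara): min(-3, 29) = -3
M3 (Chen): max(27, 6, -3) = 27
S0 (Sara): min(-7, 21, 27) = -7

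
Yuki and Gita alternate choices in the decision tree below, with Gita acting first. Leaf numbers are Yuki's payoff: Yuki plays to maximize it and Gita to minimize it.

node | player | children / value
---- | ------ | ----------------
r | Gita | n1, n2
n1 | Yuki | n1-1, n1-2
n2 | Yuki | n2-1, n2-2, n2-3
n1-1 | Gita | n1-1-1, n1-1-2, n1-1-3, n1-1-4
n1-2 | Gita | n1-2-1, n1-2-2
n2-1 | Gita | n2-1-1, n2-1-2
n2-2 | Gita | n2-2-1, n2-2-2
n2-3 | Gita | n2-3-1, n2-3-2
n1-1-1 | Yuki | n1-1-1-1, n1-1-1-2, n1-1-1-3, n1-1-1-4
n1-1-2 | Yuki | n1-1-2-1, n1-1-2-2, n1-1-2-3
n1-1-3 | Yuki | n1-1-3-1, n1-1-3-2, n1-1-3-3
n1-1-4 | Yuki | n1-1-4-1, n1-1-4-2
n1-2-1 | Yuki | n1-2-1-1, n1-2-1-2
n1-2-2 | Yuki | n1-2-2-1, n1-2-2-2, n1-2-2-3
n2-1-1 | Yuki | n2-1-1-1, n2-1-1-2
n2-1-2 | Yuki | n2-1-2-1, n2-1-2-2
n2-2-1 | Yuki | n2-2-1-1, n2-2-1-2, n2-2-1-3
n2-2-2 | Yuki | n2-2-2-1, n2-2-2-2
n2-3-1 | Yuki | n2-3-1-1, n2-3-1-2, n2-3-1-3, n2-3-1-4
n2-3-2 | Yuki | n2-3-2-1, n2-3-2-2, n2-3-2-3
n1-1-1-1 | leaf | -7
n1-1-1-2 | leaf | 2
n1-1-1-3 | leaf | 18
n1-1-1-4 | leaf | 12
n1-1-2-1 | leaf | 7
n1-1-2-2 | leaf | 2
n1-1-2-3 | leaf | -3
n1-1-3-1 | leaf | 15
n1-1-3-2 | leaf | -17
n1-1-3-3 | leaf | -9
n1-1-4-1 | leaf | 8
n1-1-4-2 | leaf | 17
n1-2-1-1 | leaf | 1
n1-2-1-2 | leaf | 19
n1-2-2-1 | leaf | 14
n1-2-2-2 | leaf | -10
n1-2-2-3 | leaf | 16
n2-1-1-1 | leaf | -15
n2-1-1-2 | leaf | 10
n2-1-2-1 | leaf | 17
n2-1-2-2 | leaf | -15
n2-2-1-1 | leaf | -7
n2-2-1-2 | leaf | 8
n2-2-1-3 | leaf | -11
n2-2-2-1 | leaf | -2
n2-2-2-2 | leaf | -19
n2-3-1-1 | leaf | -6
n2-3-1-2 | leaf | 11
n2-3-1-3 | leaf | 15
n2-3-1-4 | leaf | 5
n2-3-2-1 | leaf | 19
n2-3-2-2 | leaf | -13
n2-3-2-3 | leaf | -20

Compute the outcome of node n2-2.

-2

n2-2-1 (Yuki): max(-7, 8, -11) = 8
n2-2-2 (Yuki): max(-2, -19) = -2
n2-2 (Gita): min(8, -2) = -2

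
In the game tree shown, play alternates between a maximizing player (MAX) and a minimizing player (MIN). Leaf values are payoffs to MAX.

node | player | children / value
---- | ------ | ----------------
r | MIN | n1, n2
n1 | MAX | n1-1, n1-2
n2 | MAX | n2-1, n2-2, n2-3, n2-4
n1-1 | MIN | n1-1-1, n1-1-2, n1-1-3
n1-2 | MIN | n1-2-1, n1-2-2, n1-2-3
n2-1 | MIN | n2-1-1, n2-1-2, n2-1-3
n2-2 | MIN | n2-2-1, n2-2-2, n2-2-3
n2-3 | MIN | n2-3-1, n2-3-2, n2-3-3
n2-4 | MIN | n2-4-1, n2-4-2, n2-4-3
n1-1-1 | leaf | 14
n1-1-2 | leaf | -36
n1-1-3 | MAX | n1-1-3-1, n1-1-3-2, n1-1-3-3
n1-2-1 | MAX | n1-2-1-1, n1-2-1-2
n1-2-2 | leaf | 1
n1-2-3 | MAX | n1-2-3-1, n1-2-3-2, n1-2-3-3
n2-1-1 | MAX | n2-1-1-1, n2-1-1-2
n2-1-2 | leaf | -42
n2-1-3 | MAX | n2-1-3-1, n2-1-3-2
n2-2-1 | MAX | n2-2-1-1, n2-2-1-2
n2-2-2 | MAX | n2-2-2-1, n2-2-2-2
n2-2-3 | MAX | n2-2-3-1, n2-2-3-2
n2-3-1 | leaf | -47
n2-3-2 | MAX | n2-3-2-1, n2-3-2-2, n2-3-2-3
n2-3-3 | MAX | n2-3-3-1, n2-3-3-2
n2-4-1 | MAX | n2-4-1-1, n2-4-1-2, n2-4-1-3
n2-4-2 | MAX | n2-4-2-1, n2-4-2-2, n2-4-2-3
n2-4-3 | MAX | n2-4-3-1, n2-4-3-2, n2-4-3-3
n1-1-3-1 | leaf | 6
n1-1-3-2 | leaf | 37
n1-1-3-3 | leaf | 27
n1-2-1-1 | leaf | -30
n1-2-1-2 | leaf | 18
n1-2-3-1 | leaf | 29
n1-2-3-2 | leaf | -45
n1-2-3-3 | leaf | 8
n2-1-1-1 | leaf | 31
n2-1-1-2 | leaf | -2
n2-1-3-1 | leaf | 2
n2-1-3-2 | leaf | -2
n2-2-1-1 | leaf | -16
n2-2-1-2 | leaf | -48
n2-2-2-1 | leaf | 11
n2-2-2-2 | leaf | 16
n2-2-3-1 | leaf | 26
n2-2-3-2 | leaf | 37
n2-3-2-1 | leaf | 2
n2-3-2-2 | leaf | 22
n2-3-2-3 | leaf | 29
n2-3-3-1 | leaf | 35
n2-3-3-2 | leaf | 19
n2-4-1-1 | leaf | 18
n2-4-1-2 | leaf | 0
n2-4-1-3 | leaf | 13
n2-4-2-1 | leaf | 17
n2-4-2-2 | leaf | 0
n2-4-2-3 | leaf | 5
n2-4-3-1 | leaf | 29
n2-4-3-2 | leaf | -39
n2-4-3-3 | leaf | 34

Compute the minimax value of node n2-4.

17

n2-4-1 (MAX): max(18, 0, 13) = 18
n2-4-2 (MAX): max(17, 0, 5) = 17
n2-4-3 (MAX): max(29, -39, 34) = 34
n2-4 (MIN): min(18, 17, 34) = 17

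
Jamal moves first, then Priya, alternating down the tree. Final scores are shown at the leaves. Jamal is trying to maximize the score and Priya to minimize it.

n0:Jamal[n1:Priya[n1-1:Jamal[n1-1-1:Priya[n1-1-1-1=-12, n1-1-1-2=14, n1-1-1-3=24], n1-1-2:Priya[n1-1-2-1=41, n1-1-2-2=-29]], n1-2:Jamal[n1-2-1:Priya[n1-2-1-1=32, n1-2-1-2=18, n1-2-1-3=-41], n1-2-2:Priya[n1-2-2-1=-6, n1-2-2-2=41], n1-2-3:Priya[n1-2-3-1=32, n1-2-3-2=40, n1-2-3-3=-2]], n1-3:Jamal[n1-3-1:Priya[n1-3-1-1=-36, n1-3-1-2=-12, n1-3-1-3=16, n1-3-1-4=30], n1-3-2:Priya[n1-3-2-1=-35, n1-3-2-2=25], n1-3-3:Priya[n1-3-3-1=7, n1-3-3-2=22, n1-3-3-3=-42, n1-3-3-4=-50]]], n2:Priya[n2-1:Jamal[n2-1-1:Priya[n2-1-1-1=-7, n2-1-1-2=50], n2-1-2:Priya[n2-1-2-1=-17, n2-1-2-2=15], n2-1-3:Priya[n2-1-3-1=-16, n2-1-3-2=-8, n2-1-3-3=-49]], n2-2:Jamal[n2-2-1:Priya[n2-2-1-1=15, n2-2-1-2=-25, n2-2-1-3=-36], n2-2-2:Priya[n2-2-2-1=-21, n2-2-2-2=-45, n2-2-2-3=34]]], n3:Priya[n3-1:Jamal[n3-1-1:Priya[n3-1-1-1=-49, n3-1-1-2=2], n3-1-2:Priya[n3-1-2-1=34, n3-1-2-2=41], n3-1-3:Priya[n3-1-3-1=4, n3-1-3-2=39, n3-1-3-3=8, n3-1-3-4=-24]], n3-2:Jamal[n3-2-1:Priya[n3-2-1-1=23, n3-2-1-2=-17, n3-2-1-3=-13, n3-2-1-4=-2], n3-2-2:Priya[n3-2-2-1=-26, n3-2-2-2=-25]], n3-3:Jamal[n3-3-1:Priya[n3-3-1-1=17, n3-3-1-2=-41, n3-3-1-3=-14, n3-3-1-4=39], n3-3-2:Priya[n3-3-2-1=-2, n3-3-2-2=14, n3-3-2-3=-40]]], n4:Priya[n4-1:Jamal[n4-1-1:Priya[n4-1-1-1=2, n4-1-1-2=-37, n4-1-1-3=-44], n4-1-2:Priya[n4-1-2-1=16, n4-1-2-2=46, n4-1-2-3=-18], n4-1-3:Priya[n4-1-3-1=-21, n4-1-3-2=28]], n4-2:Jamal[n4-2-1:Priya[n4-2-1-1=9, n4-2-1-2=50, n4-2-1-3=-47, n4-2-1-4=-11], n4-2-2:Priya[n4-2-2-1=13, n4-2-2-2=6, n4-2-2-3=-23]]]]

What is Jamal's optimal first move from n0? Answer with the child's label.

n1-1-1 (Priya): min(-12, 14, 24) = -12
n1-1-2 (Priya): min(41, -29) = -29
n1-1 (Jamal): max(-12, -29) = -12
n1-2-1 (Priya): min(32, 18, -41) = -41
n1-2-2 (Priya): min(-6, 41) = -6
n1-2-3 (Priya): min(32, 40, -2) = -2
n1-2 (Jamal): max(-41, -6, -2) = -2
n1-3-1 (Priya): min(-36, -12, 16, 30) = -36
n1-3-2 (Priya): min(-35, 25) = -35
n1-3-3 (Priya): min(7, 22, -42, -50) = -50
n1-3 (Jamal): max(-36, -35, -50) = -35
n1 (Priya): min(-12, -2, -35) = -35
n2-1-1 (Priya): min(-7, 50) = -7
n2-1-2 (Priya): min(-17, 15) = -17
n2-1-3 (Priya): min(-16, -8, -49) = -49
n2-1 (Jamal): max(-7, -17, -49) = -7
n2-2-1 (Priya): min(15, -25, -36) = -36
n2-2-2 (Priya): min(-21, -45, 34) = -45
n2-2 (Jamal): max(-36, -45) = -36
n2 (Priya): min(-7, -36) = -36
n3-1-1 (Priya): min(-49, 2) = -49
n3-1-2 (Priya): min(34, 41) = 34
n3-1-3 (Priya): min(4, 39, 8, -24) = -24
n3-1 (Jamal): max(-49, 34, -24) = 34
n3-2-1 (Priya): min(23, -17, -13, -2) = -17
n3-2-2 (Priya): min(-26, -25) = -26
n3-2 (Jamal): max(-17, -26) = -17
n3-3-1 (Priya): min(17, -41, -14, 39) = -41
n3-3-2 (Priya): min(-2, 14, -40) = -40
n3-3 (Jamal): max(-41, -40) = -40
n3 (Priya): min(34, -17, -40) = -40
n4-1-1 (Priya): min(2, -37, -44) = -44
n4-1-2 (Priya): min(16, 46, -18) = -18
n4-1-3 (Priya): min(-21, 28) = -21
n4-1 (Jamal): max(-44, -18, -21) = -18
n4-2-1 (Priya): min(9, 50, -47, -11) = -47
n4-2-2 (Priya): min(13, 6, -23) = -23
n4-2 (Jamal): max(-47, -23) = -23
n4 (Priya): min(-18, -23) = -23
n0 (Jamal): max(-35, -36, -40, -23) = -23
Jamal at n0 wants the highest of {n1=-35, n2=-36, n3=-40, n4=-23}, so chooses n4.

n4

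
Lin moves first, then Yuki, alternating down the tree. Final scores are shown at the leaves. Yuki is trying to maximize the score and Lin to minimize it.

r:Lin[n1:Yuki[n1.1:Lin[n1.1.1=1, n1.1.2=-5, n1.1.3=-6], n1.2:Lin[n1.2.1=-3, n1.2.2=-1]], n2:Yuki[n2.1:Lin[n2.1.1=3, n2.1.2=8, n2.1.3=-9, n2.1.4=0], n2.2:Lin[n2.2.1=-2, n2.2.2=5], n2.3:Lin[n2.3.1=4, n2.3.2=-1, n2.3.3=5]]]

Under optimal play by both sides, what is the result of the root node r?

-3

n1.1 (Lin): min(1, -5, -6) = -6
n1.2 (Lin): min(-3, -1) = -3
n1 (Yuki): max(-6, -3) = -3
n2.1 (Lin): min(3, 8, -9, 0) = -9
n2.2 (Lin): min(-2, 5) = -2
n2.3 (Lin): min(4, -1, 5) = -1
n2 (Yuki): max(-9, -2, -1) = -1
r (Lin): min(-3, -1) = -3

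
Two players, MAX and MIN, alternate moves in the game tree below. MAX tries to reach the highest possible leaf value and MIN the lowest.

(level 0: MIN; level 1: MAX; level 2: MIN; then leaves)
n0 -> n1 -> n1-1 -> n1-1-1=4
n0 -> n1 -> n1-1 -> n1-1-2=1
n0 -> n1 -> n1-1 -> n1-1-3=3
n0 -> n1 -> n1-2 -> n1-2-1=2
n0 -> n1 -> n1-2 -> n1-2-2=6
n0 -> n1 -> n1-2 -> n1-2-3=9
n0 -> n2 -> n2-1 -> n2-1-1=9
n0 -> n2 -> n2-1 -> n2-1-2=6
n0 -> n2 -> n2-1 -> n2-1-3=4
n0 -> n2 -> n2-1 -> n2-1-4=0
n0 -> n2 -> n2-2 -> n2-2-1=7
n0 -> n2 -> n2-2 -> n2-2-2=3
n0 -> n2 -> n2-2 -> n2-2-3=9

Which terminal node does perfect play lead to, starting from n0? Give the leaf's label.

n1-1 (MIN): min(4, 1, 3) = 1
n1-2 (MIN): min(2, 6, 9) = 2
n1 (MAX): max(1, 2) = 2
n2-1 (MIN): min(9, 6, 4, 0) = 0
n2-2 (MIN): min(7, 3, 9) = 3
n2 (MAX): max(0, 3) = 3
n0 (MIN): min(2, 3) = 2
At n0, MIN picks n1 (lowest: 2).
At n1, MAX picks n1-2 (highest: 2).
At n1-2, MIN picks n1-2-1 (lowest: 2).
Terminal value 2.

n1-2-1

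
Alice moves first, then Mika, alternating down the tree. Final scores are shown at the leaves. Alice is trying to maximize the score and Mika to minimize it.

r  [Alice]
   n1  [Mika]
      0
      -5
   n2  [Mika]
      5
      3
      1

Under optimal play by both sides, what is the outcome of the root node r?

1

n1 (Mika): min(0, -5) = -5
n2 (Mika): min(5, 3, 1) = 1
r (Alice): max(-5, 1) = 1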